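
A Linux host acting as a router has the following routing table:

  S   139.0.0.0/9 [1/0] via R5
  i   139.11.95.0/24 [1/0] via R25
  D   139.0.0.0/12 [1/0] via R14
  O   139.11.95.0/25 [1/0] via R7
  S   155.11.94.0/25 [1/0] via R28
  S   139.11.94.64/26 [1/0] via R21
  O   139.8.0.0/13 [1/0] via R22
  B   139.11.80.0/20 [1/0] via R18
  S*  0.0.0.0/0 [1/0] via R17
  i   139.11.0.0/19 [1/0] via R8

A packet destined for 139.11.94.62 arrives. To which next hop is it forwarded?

R18

Routes whose prefix contains 139.11.94.62:
  0.0.0.0/0 (default, matches everything) -> R17
  139.0.0.0/9 (139.0.0.0 - 139.127.255.255) -> R5
  139.0.0.0/12 (139.0.0.0 - 139.15.255.255) -> R14
  139.8.0.0/13 (139.8.0.0 - 139.15.255.255) -> R22
  139.11.80.0/20 (139.11.80.0 - 139.11.95.255) -> R18
More-specific entries that do NOT match:
  139.11.94.64/26 (139.11.94.64 - 139.11.94.127) does not contain 139.11.94.62
  139.11.95.0/25 (139.11.95.0 - 139.11.95.127) does not contain 139.11.94.62
  155.11.94.0/25 (155.11.94.0 - 155.11.94.127) does not contain 139.11.94.62
  139.11.95.0/24 (139.11.95.0 - 139.11.95.255) does not contain 139.11.94.62
Longest matching prefix is /20 -> next hop R18.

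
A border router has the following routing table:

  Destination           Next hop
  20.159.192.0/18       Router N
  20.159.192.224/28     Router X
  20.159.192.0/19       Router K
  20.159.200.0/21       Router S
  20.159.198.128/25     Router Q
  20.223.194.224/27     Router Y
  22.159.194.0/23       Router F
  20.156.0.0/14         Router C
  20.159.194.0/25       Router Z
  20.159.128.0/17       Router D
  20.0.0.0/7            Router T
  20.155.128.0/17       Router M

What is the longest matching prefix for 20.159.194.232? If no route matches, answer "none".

20.159.192.0/19

Entries matching 20.159.194.232:
  20.0.0.0/7 (20.0.0.0 - 21.255.255.255)
  20.156.0.0/14 (20.156.0.0 - 20.159.255.255)
  20.159.128.0/17 (20.159.128.0 - 20.159.255.255)
  20.159.192.0/18 (20.159.192.0 - 20.159.255.255)
  20.159.192.0/19 (20.159.192.0 - 20.159.223.255)
Most specific is 20.159.192.0/19.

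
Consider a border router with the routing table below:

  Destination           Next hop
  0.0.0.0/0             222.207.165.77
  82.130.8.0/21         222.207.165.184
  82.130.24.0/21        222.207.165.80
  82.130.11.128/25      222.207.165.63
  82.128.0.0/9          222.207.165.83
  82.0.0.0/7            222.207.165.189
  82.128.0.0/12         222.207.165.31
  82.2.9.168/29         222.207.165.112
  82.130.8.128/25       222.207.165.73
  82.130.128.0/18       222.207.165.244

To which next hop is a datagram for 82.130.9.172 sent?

Routes whose prefix contains 82.130.9.172:
  0.0.0.0/0 (default, matches everything) -> 222.207.165.77
  82.0.0.0/7 (82.0.0.0 - 83.255.255.255) -> 222.207.165.189
  82.128.0.0/9 (82.128.0.0 - 82.255.255.255) -> 222.207.165.83
  82.128.0.0/12 (82.128.0.0 - 82.143.255.255) -> 222.207.165.31
  82.130.8.0/21 (82.130.8.0 - 82.130.15.255) -> 222.207.165.184
More-specific entries that do NOT match:
  82.2.9.168/29 (82.2.9.168 - 82.2.9.175) does not contain 82.130.9.172
  82.130.11.128/25 (82.130.11.128 - 82.130.11.255) does not contain 82.130.9.172
  82.130.8.128/25 (82.130.8.128 - 82.130.8.255) does not contain 82.130.9.172
Longest matching prefix is /21 -> next hop 222.207.165.184.

222.207.165.184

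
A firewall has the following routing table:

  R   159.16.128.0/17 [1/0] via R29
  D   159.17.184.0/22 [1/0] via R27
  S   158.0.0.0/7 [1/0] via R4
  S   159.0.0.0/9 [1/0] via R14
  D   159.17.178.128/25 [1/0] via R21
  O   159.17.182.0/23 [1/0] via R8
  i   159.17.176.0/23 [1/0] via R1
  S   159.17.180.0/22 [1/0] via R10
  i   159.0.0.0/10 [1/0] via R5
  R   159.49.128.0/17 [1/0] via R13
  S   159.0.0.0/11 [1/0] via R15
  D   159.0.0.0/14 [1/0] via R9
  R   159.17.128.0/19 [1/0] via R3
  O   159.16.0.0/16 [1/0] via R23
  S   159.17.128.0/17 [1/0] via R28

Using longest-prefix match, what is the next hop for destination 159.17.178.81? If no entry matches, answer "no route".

Routes whose prefix contains 159.17.178.81:
  158.0.0.0/7 (158.0.0.0 - 159.255.255.255) -> R4
  159.0.0.0/9 (159.0.0.0 - 159.127.255.255) -> R14
  159.0.0.0/10 (159.0.0.0 - 159.63.255.255) -> R5
  159.0.0.0/11 (159.0.0.0 - 159.31.255.255) -> R15
  159.17.128.0/17 (159.17.128.0 - 159.17.255.255) -> R28
More-specific entries that do NOT match:
  159.17.178.128/25 (159.17.178.128 - 159.17.178.255) does not contain 159.17.178.81
  159.17.182.0/23 (159.17.182.0 - 159.17.183.255) does not contain 159.17.178.81
  159.17.176.0/23 (159.17.176.0 - 159.17.177.255) does not contain 159.17.178.81
  159.17.184.0/22 (159.17.184.0 - 159.17.187.255) does not contain 159.17.178.81
  159.17.180.0/22 (159.17.180.0 - 159.17.183.255) does not contain 159.17.178.81
  159.17.128.0/19 (159.17.128.0 - 159.17.159.255) does not contain 159.17.178.81
Longest matching prefix is /17 -> next hop R28.

R28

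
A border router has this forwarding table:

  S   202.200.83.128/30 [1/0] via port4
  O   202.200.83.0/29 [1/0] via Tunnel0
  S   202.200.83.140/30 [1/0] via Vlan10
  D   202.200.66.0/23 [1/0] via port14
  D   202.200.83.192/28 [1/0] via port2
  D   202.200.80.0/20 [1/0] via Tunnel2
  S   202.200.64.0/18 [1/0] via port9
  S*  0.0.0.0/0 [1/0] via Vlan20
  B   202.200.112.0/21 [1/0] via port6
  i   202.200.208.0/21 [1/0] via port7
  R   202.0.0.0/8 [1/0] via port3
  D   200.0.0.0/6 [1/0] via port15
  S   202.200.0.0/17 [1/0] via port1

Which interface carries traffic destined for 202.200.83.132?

Tunnel2

Routes whose prefix contains 202.200.83.132:
  0.0.0.0/0 (default, matches everything) -> Vlan20
  200.0.0.0/6 (200.0.0.0 - 203.255.255.255) -> port15
  202.0.0.0/8 (202.0.0.0 - 202.255.255.255) -> port3
  202.200.0.0/17 (202.200.0.0 - 202.200.127.255) -> port1
  202.200.64.0/18 (202.200.64.0 - 202.200.127.255) -> port9
  202.200.80.0/20 (202.200.80.0 - 202.200.95.255) -> Tunnel2
More-specific entries that do NOT match:
  202.200.83.128/30 (202.200.83.128 - 202.200.83.131) does not contain 202.200.83.132
  202.200.83.140/30 (202.200.83.140 - 202.200.83.143) does not contain 202.200.83.132
  202.200.83.0/29 (202.200.83.0 - 202.200.83.7) does not contain 202.200.83.132
  202.200.83.192/28 (202.200.83.192 - 202.200.83.207) does not contain 202.200.83.132
  202.200.66.0/23 (202.200.66.0 - 202.200.67.255) does not contain 202.200.83.132
  202.200.112.0/21 (202.200.112.0 - 202.200.119.255) does not contain 202.200.83.132
  202.200.208.0/21 (202.200.208.0 - 202.200.215.255) does not contain 202.200.83.132
Longest matching prefix is /20 -> interface Tunnel2.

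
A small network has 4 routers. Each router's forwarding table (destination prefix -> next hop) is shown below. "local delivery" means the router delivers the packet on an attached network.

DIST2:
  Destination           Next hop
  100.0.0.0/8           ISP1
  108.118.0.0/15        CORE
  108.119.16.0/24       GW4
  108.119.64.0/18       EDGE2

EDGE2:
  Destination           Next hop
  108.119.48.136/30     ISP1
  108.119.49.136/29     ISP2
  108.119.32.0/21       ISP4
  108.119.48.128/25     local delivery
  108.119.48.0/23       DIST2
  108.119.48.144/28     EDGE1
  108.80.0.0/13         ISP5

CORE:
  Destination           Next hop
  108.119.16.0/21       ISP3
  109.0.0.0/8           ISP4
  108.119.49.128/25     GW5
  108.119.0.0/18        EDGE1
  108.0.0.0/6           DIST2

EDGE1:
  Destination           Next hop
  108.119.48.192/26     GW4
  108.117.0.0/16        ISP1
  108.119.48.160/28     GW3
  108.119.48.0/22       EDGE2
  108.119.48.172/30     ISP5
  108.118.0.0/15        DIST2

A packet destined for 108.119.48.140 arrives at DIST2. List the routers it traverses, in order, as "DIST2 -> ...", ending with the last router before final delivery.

DIST2 -> CORE -> EDGE1 -> EDGE2

At DIST2: longest match for 108.119.48.140 is 108.118.0.0/15 -> CORE
At CORE: longest match for 108.119.48.140 is 108.119.0.0/18 -> EDGE1
At EDGE1: longest match for 108.119.48.140 is 108.119.48.0/22 -> EDGE2
At EDGE2: longest match for 108.119.48.140 is 108.119.48.128/25 -> local delivery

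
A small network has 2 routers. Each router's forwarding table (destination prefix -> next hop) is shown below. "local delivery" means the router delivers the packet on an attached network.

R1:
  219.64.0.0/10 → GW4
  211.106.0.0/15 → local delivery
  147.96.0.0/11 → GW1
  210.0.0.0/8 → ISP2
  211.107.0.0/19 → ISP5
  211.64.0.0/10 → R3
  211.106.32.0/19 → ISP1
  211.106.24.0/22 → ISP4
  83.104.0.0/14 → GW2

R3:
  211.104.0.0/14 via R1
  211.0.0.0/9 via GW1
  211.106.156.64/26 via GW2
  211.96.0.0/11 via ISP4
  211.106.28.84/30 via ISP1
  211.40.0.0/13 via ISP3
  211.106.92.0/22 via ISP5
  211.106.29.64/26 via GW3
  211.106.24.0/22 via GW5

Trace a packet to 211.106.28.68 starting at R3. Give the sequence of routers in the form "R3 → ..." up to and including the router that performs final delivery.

At R3: longest match for 211.106.28.68 is 211.104.0.0/14 -> R1
At R1: longest match for 211.106.28.68 is 211.106.0.0/15 -> local delivery

R3 → R1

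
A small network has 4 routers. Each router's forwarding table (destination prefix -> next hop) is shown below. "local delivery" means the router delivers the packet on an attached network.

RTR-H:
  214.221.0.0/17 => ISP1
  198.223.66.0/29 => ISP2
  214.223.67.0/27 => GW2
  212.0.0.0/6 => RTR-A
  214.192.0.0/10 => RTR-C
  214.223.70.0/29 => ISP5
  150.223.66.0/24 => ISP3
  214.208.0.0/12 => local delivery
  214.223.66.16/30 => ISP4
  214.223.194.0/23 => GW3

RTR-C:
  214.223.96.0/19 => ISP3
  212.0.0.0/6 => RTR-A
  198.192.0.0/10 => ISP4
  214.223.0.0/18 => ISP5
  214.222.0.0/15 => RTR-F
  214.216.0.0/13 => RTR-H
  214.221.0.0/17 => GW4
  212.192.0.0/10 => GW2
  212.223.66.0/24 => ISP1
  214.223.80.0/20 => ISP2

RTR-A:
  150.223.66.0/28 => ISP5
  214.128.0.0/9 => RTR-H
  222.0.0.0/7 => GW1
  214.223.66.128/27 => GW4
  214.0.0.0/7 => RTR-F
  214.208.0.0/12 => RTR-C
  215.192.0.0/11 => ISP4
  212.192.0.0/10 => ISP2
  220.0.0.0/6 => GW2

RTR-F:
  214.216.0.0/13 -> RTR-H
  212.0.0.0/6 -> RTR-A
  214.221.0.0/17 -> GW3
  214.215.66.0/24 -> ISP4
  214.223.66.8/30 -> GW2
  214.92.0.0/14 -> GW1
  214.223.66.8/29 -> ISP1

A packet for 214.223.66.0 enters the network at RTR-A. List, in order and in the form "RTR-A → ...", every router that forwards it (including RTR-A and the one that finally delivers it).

At RTR-A: longest match for 214.223.66.0 is 214.208.0.0/12 -> RTR-C
At RTR-C: longest match for 214.223.66.0 is 214.222.0.0/15 -> RTR-F
At RTR-F: longest match for 214.223.66.0 is 214.216.0.0/13 -> RTR-H
At RTR-H: longest match for 214.223.66.0 is 214.208.0.0/12 -> local delivery

RTR-A → RTR-C → RTR-F → RTR-H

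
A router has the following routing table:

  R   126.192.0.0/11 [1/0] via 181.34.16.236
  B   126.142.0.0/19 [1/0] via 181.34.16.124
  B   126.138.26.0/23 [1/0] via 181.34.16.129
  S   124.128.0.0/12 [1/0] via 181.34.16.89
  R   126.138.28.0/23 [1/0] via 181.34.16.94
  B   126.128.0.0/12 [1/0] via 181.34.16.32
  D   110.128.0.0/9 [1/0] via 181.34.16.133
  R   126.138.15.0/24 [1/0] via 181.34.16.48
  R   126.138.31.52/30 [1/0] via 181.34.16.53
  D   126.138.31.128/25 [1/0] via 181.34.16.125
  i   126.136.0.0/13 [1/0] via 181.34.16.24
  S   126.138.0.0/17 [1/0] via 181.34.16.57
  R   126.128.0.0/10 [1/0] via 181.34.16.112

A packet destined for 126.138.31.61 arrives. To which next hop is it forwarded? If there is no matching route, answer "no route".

181.34.16.57

Routes whose prefix contains 126.138.31.61:
  126.128.0.0/10 (126.128.0.0 - 126.191.255.255) -> 181.34.16.112
  126.128.0.0/12 (126.128.0.0 - 126.143.255.255) -> 181.34.16.32
  126.136.0.0/13 (126.136.0.0 - 126.143.255.255) -> 181.34.16.24
  126.138.0.0/17 (126.138.0.0 - 126.138.127.255) -> 181.34.16.57
More-specific entries that do NOT match:
  126.138.31.52/30 (126.138.31.52 - 126.138.31.55) does not contain 126.138.31.61
  126.138.31.128/25 (126.138.31.128 - 126.138.31.255) does not contain 126.138.31.61
  126.138.15.0/24 (126.138.15.0 - 126.138.15.255) does not contain 126.138.31.61
  126.138.26.0/23 (126.138.26.0 - 126.138.27.255) does not contain 126.138.31.61
  126.138.28.0/23 (126.138.28.0 - 126.138.29.255) does not contain 126.138.31.61
  126.142.0.0/19 (126.142.0.0 - 126.142.31.255) does not contain 126.138.31.61
Longest matching prefix is /17 -> next hop 181.34.16.57.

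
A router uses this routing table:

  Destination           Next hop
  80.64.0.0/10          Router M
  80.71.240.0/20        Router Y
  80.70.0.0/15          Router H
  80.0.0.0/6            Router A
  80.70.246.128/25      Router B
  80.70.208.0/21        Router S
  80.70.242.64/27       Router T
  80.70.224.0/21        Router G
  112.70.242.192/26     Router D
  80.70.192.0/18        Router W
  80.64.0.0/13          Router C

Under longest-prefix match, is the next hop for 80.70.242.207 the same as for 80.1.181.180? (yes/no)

80.70.242.207: longest match 80.70.192.0/18 -> Router W
80.1.181.180: longest match 80.0.0.0/6 -> Router A

no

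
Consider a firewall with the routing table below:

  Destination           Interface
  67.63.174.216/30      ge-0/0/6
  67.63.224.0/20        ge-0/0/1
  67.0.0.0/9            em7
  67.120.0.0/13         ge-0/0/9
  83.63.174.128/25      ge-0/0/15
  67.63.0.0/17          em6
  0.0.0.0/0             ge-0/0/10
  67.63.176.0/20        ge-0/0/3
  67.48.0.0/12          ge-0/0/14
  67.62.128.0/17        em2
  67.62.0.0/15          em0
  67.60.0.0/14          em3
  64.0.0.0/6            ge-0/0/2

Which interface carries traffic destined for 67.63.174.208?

Routes whose prefix contains 67.63.174.208:
  0.0.0.0/0 (default, matches everything) -> ge-0/0/10
  64.0.0.0/6 (64.0.0.0 - 67.255.255.255) -> ge-0/0/2
  67.0.0.0/9 (67.0.0.0 - 67.127.255.255) -> em7
  67.48.0.0/12 (67.48.0.0 - 67.63.255.255) -> ge-0/0/14
  67.60.0.0/14 (67.60.0.0 - 67.63.255.255) -> em3
  67.62.0.0/15 (67.62.0.0 - 67.63.255.255) -> em0
More-specific entries that do NOT match:
  67.63.174.216/30 (67.63.174.216 - 67.63.174.219) does not contain 67.63.174.208
  83.63.174.128/25 (83.63.174.128 - 83.63.174.255) does not contain 67.63.174.208
  67.63.224.0/20 (67.63.224.0 - 67.63.239.255) does not contain 67.63.174.208
  67.63.176.0/20 (67.63.176.0 - 67.63.191.255) does not contain 67.63.174.208
  67.63.0.0/17 (67.63.0.0 - 67.63.127.255) does not contain 67.63.174.208
  67.62.128.0/17 (67.62.128.0 - 67.62.255.255) does not contain 67.63.174.208
Longest matching prefix is /15 -> interface em0.

em0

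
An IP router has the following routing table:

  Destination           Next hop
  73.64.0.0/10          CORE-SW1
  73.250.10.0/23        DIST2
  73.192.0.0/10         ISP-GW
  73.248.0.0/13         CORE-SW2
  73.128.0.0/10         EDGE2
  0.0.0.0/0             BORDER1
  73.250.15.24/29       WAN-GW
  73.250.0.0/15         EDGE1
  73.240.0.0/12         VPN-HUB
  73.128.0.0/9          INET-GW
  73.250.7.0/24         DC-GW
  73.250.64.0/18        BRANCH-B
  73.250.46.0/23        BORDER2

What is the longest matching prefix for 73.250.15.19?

Entries matching 73.250.15.19:
  0.0.0.0/0 (default, matches everything)
  73.128.0.0/9 (73.128.0.0 - 73.255.255.255)
  73.192.0.0/10 (73.192.0.0 - 73.255.255.255)
  73.240.0.0/12 (73.240.0.0 - 73.255.255.255)
  73.248.0.0/13 (73.248.0.0 - 73.255.255.255)
  73.250.0.0/15 (73.250.0.0 - 73.251.255.255)
Most specific is 73.250.0.0/15.

73.250.0.0/15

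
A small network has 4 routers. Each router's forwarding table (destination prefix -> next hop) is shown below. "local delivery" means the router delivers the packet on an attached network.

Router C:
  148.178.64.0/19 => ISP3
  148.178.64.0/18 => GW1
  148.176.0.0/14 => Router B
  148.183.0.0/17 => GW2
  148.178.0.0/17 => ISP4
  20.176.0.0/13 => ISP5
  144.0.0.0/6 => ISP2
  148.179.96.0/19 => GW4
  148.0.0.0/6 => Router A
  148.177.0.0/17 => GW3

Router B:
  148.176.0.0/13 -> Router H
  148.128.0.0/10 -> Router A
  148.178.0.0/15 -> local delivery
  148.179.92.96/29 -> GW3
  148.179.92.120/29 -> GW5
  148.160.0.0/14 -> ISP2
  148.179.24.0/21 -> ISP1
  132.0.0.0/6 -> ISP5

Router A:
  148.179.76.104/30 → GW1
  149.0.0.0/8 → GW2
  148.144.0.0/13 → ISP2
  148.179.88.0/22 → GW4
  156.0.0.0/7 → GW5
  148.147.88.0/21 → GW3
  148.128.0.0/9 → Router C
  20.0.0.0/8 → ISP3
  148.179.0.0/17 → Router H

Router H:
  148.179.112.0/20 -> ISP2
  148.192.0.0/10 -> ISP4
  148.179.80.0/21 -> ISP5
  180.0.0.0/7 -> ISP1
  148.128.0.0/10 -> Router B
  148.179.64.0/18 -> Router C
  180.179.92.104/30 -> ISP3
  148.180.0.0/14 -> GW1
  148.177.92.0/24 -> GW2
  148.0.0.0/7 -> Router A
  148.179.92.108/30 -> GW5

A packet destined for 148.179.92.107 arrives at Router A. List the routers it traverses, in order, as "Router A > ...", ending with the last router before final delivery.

At Router A: longest match for 148.179.92.107 is 148.179.0.0/17 -> Router H
At Router H: longest match for 148.179.92.107 is 148.179.64.0/18 -> Router C
At Router C: longest match for 148.179.92.107 is 148.176.0.0/14 -> Router B
At Router B: longest match for 148.179.92.107 is 148.178.0.0/15 -> local delivery

Router A > Router H > Router C > Router B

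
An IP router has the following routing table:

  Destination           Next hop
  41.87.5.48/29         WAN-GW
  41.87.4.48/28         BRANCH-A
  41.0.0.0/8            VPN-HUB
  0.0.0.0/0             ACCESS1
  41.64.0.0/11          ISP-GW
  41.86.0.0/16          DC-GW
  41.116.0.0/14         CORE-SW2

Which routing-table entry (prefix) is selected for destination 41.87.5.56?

Entries matching 41.87.5.56:
  0.0.0.0/0 (default, matches everything)
  41.0.0.0/8 (41.0.0.0 - 41.255.255.255)
  41.64.0.0/11 (41.64.0.0 - 41.95.255.255)
Most specific is 41.64.0.0/11.

41.64.0.0/11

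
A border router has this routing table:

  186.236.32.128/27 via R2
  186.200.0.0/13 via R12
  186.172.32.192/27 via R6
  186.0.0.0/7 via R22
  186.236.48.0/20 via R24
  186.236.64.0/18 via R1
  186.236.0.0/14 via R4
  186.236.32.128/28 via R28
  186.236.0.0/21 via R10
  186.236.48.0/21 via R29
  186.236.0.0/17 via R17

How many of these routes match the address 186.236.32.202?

Prefixes containing 186.236.32.202:
  186.0.0.0/7 (186.0.0.0 - 187.255.255.255)
  186.236.0.0/14 (186.236.0.0 - 186.239.255.255)
  186.236.0.0/17 (186.236.0.0 - 186.236.127.255)
Total matching entries: 3.

3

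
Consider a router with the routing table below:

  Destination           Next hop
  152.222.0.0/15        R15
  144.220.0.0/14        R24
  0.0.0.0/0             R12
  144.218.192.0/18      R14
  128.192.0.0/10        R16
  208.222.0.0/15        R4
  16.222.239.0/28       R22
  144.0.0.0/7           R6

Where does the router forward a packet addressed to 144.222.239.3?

R24

Routes whose prefix contains 144.222.239.3:
  0.0.0.0/0 (default, matches everything) -> R12
  144.0.0.0/7 (144.0.0.0 - 145.255.255.255) -> R6
  144.220.0.0/14 (144.220.0.0 - 144.223.255.255) -> R24
More-specific entries that do NOT match:
  16.222.239.0/28 (16.222.239.0 - 16.222.239.15) does not contain 144.222.239.3
  144.218.192.0/18 (144.218.192.0 - 144.218.255.255) does not contain 144.222.239.3
  152.222.0.0/15 (152.222.0.0 - 152.223.255.255) does not contain 144.222.239.3
  208.222.0.0/15 (208.222.0.0 - 208.223.255.255) does not contain 144.222.239.3
Longest matching prefix is /14 -> next hop R24.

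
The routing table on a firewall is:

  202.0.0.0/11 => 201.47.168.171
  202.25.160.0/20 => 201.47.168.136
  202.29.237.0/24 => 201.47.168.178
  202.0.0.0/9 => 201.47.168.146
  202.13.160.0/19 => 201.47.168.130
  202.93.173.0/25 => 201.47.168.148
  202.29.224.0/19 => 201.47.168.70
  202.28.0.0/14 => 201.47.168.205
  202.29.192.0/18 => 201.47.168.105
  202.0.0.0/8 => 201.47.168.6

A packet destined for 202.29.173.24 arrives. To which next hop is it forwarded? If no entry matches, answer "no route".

201.47.168.205

Routes whose prefix contains 202.29.173.24:
  202.0.0.0/8 (202.0.0.0 - 202.255.255.255) -> 201.47.168.6
  202.0.0.0/9 (202.0.0.0 - 202.127.255.255) -> 201.47.168.146
  202.0.0.0/11 (202.0.0.0 - 202.31.255.255) -> 201.47.168.171
  202.28.0.0/14 (202.28.0.0 - 202.31.255.255) -> 201.47.168.205
More-specific entries that do NOT match:
  202.93.173.0/25 (202.93.173.0 - 202.93.173.127) does not contain 202.29.173.24
  202.29.237.0/24 (202.29.237.0 - 202.29.237.255) does not contain 202.29.173.24
  202.25.160.0/20 (202.25.160.0 - 202.25.175.255) does not contain 202.29.173.24
  202.13.160.0/19 (202.13.160.0 - 202.13.191.255) does not contain 202.29.173.24
  202.29.224.0/19 (202.29.224.0 - 202.29.255.255) does not contain 202.29.173.24
  202.29.192.0/18 (202.29.192.0 - 202.29.255.255) does not contain 202.29.173.24
Longest matching prefix is /14 -> next hop 201.47.168.205.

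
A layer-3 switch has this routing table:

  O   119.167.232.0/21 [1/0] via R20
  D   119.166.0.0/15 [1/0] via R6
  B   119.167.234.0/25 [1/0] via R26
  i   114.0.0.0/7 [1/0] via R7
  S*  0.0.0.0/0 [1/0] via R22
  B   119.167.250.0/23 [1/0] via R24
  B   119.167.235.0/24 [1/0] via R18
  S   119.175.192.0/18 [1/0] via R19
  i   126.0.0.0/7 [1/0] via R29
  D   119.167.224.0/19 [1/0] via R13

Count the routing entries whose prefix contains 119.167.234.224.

4

Prefixes containing 119.167.234.224:
  0.0.0.0/0 (default, matches everything)
  119.166.0.0/15 (119.166.0.0 - 119.167.255.255)
  119.167.224.0/19 (119.167.224.0 - 119.167.255.255)
  119.167.232.0/21 (119.167.232.0 - 119.167.239.255)
Total matching entries: 4.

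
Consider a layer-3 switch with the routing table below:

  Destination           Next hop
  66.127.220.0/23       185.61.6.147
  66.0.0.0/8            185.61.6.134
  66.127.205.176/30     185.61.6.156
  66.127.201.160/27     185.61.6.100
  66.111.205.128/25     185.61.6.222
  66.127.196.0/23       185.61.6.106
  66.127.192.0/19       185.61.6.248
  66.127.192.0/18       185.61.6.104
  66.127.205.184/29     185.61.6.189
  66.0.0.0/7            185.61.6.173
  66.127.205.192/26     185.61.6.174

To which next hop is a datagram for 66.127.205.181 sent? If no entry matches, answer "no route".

Routes whose prefix contains 66.127.205.181:
  66.0.0.0/7 (66.0.0.0 - 67.255.255.255) -> 185.61.6.173
  66.0.0.0/8 (66.0.0.0 - 66.255.255.255) -> 185.61.6.134
  66.127.192.0/18 (66.127.192.0 - 66.127.255.255) -> 185.61.6.104
  66.127.192.0/19 (66.127.192.0 - 66.127.223.255) -> 185.61.6.248
More-specific entries that do NOT match:
  66.127.205.176/30 (66.127.205.176 - 66.127.205.179) does not contain 66.127.205.181
  66.127.205.184/29 (66.127.205.184 - 66.127.205.191) does not contain 66.127.205.181
  66.127.201.160/27 (66.127.201.160 - 66.127.201.191) does not contain 66.127.205.181
  66.127.205.192/26 (66.127.205.192 - 66.127.205.255) does not contain 66.127.205.181
  66.111.205.128/25 (66.111.205.128 - 66.111.205.255) does not contain 66.127.205.181
  66.127.220.0/23 (66.127.220.0 - 66.127.221.255) does not contain 66.127.205.181
  66.127.196.0/23 (66.127.196.0 - 66.127.197.255) does not contain 66.127.205.181
Longest matching prefix is /19 -> next hop 185.61.6.248.

185.61.6.248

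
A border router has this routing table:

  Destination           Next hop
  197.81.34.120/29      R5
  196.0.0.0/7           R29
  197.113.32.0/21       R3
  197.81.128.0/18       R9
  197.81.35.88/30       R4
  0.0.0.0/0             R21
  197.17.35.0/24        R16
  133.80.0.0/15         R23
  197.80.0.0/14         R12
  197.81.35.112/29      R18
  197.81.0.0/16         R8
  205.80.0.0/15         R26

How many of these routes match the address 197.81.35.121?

Prefixes containing 197.81.35.121:
  0.0.0.0/0 (default, matches everything)
  196.0.0.0/7 (196.0.0.0 - 197.255.255.255)
  197.80.0.0/14 (197.80.0.0 - 197.83.255.255)
  197.81.0.0/16 (197.81.0.0 - 197.81.255.255)
Total matching entries: 4.

4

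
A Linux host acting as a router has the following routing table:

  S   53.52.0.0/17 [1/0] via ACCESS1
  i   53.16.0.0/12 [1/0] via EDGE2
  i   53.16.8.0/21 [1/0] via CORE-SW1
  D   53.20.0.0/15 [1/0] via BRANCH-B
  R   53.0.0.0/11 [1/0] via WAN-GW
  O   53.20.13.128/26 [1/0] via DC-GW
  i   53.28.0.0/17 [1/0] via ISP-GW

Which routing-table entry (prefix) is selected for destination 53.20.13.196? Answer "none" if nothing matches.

53.20.0.0/15

Entries matching 53.20.13.196:
  53.0.0.0/11 (53.0.0.0 - 53.31.255.255)
  53.16.0.0/12 (53.16.0.0 - 53.31.255.255)
  53.20.0.0/15 (53.20.0.0 - 53.21.255.255)
Most specific is 53.20.0.0/15.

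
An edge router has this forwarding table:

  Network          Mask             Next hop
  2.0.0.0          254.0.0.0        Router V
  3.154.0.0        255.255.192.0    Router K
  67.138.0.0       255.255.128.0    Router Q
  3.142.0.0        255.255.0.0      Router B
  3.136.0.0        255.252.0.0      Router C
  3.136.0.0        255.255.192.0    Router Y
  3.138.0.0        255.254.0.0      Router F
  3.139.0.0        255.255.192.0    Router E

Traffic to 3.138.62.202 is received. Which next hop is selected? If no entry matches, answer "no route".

Routes whose prefix contains 3.138.62.202:
  2.0.0.0/7 (2.0.0.0 - 3.255.255.255) -> Router V
  3.136.0.0/14 (3.136.0.0 - 3.139.255.255) -> Router C
  3.138.0.0/15 (3.138.0.0 - 3.139.255.255) -> Router F
More-specific entries that do NOT match:
  3.154.0.0/18 (3.154.0.0 - 3.154.63.255) does not contain 3.138.62.202
  3.136.0.0/18 (3.136.0.0 - 3.136.63.255) does not contain 3.138.62.202
  3.139.0.0/18 (3.139.0.0 - 3.139.63.255) does not contain 3.138.62.202
  67.138.0.0/17 (67.138.0.0 - 67.138.127.255) does not contain 3.138.62.202
  3.142.0.0/16 (3.142.0.0 - 3.142.255.255) does not contain 3.138.62.202
Longest matching prefix is /15 -> next hop Router F.

Router F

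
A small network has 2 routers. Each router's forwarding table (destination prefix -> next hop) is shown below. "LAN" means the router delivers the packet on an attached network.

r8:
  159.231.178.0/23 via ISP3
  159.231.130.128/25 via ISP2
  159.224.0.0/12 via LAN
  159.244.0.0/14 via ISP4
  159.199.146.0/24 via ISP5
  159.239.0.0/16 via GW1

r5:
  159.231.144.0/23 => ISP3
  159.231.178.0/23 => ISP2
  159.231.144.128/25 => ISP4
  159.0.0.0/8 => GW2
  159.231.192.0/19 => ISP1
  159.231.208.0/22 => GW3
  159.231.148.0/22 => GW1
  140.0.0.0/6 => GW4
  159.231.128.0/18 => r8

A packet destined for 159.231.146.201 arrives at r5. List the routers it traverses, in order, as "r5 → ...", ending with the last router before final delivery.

r5 → r8

At r5: longest match for 159.231.146.201 is 159.231.128.0/18 -> r8
At r8: longest match for 159.231.146.201 is 159.224.0.0/12 -> LAN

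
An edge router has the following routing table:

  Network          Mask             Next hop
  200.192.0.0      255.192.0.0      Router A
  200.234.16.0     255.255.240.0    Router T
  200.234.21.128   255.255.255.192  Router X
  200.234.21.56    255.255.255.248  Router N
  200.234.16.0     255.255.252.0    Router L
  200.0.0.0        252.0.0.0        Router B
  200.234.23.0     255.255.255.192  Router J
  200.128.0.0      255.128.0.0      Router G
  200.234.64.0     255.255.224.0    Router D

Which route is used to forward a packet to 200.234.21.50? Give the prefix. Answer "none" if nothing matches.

Entries matching 200.234.21.50:
  200.0.0.0/6 (200.0.0.0 - 203.255.255.255)
  200.128.0.0/9 (200.128.0.0 - 200.255.255.255)
  200.192.0.0/10 (200.192.0.0 - 200.255.255.255)
  200.234.16.0/20 (200.234.16.0 - 200.234.31.255)
Most specific is 200.234.16.0/20.

200.234.16.0/20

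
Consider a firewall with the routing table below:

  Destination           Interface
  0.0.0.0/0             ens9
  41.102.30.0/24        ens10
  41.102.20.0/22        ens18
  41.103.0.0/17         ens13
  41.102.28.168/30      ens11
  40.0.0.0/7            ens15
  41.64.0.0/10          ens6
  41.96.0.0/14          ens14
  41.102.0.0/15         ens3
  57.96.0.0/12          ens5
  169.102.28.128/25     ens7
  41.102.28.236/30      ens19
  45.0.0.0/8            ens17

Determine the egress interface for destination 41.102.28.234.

ens3

Routes whose prefix contains 41.102.28.234:
  0.0.0.0/0 (default, matches everything) -> ens9
  40.0.0.0/7 (40.0.0.0 - 41.255.255.255) -> ens15
  41.64.0.0/10 (41.64.0.0 - 41.127.255.255) -> ens6
  41.102.0.0/15 (41.102.0.0 - 41.103.255.255) -> ens3
More-specific entries that do NOT match:
  41.102.28.168/30 (41.102.28.168 - 41.102.28.171) does not contain 41.102.28.234
  41.102.28.236/30 (41.102.28.236 - 41.102.28.239) does not contain 41.102.28.234
  169.102.28.128/25 (169.102.28.128 - 169.102.28.255) does not contain 41.102.28.234
  41.102.30.0/24 (41.102.30.0 - 41.102.30.255) does not contain 41.102.28.234
  41.102.20.0/22 (41.102.20.0 - 41.102.23.255) does not contain 41.102.28.234
  41.103.0.0/17 (41.103.0.0 - 41.103.127.255) does not contain 41.102.28.234
Longest matching prefix is /15 -> interface ens3.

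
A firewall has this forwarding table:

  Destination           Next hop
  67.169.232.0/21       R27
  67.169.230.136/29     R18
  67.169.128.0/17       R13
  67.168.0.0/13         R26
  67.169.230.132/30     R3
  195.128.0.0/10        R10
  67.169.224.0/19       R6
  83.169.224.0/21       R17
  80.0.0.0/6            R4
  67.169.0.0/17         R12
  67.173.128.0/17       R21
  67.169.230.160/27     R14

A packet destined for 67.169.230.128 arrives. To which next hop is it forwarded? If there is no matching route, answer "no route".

R6

Routes whose prefix contains 67.169.230.128:
  67.168.0.0/13 (67.168.0.0 - 67.175.255.255) -> R26
  67.169.128.0/17 (67.169.128.0 - 67.169.255.255) -> R13
  67.169.224.0/19 (67.169.224.0 - 67.169.255.255) -> R6
More-specific entries that do NOT match:
  67.169.230.132/30 (67.169.230.132 - 67.169.230.135) does not contain 67.169.230.128
  67.169.230.136/29 (67.169.230.136 - 67.169.230.143) does not contain 67.169.230.128
  67.169.230.160/27 (67.169.230.160 - 67.169.230.191) does not contain 67.169.230.128
  67.169.232.0/21 (67.169.232.0 - 67.169.239.255) does not contain 67.169.230.128
  83.169.224.0/21 (83.169.224.0 - 83.169.231.255) does not contain 67.169.230.128
Longest matching prefix is /19 -> next hop R6.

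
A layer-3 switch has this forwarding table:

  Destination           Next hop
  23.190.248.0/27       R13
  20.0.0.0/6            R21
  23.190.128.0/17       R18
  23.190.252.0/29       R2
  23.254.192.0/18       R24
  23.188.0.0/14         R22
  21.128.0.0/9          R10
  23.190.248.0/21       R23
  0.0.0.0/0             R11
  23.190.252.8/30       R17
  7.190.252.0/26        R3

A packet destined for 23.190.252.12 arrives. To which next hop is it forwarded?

Routes whose prefix contains 23.190.252.12:
  0.0.0.0/0 (default, matches everything) -> R11
  20.0.0.0/6 (20.0.0.0 - 23.255.255.255) -> R21
  23.188.0.0/14 (23.188.0.0 - 23.191.255.255) -> R22
  23.190.128.0/17 (23.190.128.0 - 23.190.255.255) -> R18
  23.190.248.0/21 (23.190.248.0 - 23.190.255.255) -> R23
More-specific entries that do NOT match:
  23.190.252.8/30 (23.190.252.8 - 23.190.252.11) does not contain 23.190.252.12
  23.190.252.0/29 (23.190.252.0 - 23.190.252.7) does not contain 23.190.252.12
  23.190.248.0/27 (23.190.248.0 - 23.190.248.31) does not contain 23.190.252.12
  7.190.252.0/26 (7.190.252.0 - 7.190.252.63) does not contain 23.190.252.12
Longest matching prefix is /21 -> next hop R23.

R23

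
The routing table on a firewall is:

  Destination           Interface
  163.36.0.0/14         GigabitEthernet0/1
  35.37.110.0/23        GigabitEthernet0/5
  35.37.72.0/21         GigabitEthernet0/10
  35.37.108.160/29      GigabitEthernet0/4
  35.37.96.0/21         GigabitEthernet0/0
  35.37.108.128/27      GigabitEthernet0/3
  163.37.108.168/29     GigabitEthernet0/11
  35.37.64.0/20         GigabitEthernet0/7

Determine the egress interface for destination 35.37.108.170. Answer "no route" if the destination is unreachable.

no route

No entry's prefix contains 35.37.108.170; there is no default route.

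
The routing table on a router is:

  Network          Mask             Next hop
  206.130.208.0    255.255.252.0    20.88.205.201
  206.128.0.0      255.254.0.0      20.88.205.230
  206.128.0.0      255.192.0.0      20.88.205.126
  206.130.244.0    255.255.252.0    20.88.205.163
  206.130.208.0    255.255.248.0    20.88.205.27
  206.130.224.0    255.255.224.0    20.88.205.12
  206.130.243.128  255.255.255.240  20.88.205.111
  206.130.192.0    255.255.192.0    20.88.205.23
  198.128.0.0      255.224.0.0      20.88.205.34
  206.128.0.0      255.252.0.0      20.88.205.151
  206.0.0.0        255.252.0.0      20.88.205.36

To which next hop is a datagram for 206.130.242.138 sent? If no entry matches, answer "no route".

20.88.205.12

Routes whose prefix contains 206.130.242.138:
  206.128.0.0/10 (206.128.0.0 - 206.191.255.255) -> 20.88.205.126
  206.128.0.0/14 (206.128.0.0 - 206.131.255.255) -> 20.88.205.151
  206.130.192.0/18 (206.130.192.0 - 206.130.255.255) -> 20.88.205.23
  206.130.224.0/19 (206.130.224.0 - 206.130.255.255) -> 20.88.205.12
More-specific entries that do NOT match:
  206.130.243.128/28 (206.130.243.128 - 206.130.243.143) does not contain 206.130.242.138
  206.130.208.0/22 (206.130.208.0 - 206.130.211.255) does not contain 206.130.242.138
  206.130.244.0/22 (206.130.244.0 - 206.130.247.255) does not contain 206.130.242.138
  206.130.208.0/21 (206.130.208.0 - 206.130.215.255) does not contain 206.130.242.138
Longest matching prefix is /19 -> next hop 20.88.205.12.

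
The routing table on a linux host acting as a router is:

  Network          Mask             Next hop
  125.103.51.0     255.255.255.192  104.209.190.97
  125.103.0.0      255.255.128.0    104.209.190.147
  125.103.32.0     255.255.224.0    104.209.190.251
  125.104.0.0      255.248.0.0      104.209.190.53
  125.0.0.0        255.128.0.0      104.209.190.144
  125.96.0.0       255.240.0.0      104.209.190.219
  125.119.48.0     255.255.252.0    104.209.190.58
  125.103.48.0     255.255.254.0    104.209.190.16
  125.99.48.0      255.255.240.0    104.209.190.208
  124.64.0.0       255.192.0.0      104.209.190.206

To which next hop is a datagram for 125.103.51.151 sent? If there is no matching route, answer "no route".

Routes whose prefix contains 125.103.51.151:
  125.0.0.0/9 (125.0.0.0 - 125.127.255.255) -> 104.209.190.144
  125.96.0.0/12 (125.96.0.0 - 125.111.255.255) -> 104.209.190.219
  125.103.0.0/17 (125.103.0.0 - 125.103.127.255) -> 104.209.190.147
  125.103.32.0/19 (125.103.32.0 - 125.103.63.255) -> 104.209.190.251
More-specific entries that do NOT match:
  125.103.51.0/26 (125.103.51.0 - 125.103.51.63) does not contain 125.103.51.151
  125.103.48.0/23 (125.103.48.0 - 125.103.49.255) does not contain 125.103.51.151
  125.119.48.0/22 (125.119.48.0 - 125.119.51.255) does not contain 125.103.51.151
  125.99.48.0/20 (125.99.48.0 - 125.99.63.255) does not contain 125.103.51.151
Longest matching prefix is /19 -> next hop 104.209.190.251.

104.209.190.251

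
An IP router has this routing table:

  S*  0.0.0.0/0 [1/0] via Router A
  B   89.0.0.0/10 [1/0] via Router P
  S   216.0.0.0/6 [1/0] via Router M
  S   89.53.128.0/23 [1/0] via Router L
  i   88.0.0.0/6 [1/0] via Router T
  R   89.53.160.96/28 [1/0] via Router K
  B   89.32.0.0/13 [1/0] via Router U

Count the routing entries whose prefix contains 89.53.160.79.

3

Prefixes containing 89.53.160.79:
  0.0.0.0/0 (default, matches everything)
  88.0.0.0/6 (88.0.0.0 - 91.255.255.255)
  89.0.0.0/10 (89.0.0.0 - 89.63.255.255)
Total matching entries: 3.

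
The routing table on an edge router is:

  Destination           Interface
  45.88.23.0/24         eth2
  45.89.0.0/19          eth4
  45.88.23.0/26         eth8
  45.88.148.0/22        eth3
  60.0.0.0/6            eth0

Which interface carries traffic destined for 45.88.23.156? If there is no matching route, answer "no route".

eth2

Routes whose prefix contains 45.88.23.156:
  45.88.23.0/24 (45.88.23.0 - 45.88.23.255) -> eth2
More-specific entries that do NOT match:
  45.88.23.0/26 (45.88.23.0 - 45.88.23.63) does not contain 45.88.23.156
Longest matching prefix is /24 -> interface eth2.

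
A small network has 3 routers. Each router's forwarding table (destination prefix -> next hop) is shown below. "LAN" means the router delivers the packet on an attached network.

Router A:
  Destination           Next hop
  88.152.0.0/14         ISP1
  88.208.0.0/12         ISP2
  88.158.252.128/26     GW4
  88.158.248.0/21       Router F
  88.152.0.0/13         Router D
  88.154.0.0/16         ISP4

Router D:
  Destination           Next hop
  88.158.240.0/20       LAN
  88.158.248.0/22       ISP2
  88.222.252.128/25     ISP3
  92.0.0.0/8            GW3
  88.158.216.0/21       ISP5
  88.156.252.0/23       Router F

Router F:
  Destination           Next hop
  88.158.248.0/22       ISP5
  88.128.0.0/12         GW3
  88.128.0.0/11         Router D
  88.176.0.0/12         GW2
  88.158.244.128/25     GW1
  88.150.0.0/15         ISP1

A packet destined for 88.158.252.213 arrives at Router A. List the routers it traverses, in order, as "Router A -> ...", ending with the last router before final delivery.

At Router A: longest match for 88.158.252.213 is 88.158.248.0/21 -> Router F
At Router F: longest match for 88.158.252.213 is 88.128.0.0/11 -> Router D
At Router D: longest match for 88.158.252.213 is 88.158.240.0/20 -> LAN

Router A -> Router F -> Router D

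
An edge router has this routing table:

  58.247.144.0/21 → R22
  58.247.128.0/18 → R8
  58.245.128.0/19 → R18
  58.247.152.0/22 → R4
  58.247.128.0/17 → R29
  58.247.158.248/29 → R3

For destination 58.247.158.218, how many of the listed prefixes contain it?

2

Prefixes containing 58.247.158.218:
  58.247.128.0/17 (58.247.128.0 - 58.247.255.255)
  58.247.128.0/18 (58.247.128.0 - 58.247.191.255)
Total matching entries: 2.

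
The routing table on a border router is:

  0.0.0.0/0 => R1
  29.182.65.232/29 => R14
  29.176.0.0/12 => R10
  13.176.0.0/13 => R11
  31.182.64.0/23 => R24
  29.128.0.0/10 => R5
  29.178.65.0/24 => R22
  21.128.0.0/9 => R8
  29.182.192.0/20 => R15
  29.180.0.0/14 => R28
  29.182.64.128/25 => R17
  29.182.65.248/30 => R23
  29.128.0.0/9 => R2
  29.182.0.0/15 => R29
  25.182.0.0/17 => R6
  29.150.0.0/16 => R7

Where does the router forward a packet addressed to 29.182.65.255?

R29

Routes whose prefix contains 29.182.65.255:
  0.0.0.0/0 (default, matches everything) -> R1
  29.128.0.0/9 (29.128.0.0 - 29.255.255.255) -> R2
  29.128.0.0/10 (29.128.0.0 - 29.191.255.255) -> R5
  29.176.0.0/12 (29.176.0.0 - 29.191.255.255) -> R10
  29.180.0.0/14 (29.180.0.0 - 29.183.255.255) -> R28
  29.182.0.0/15 (29.182.0.0 - 29.183.255.255) -> R29
More-specific entries that do NOT match:
  29.182.65.248/30 (29.182.65.248 - 29.182.65.251) does not contain 29.182.65.255
  29.182.65.232/29 (29.182.65.232 - 29.182.65.239) does not contain 29.182.65.255
  29.182.64.128/25 (29.182.64.128 - 29.182.64.255) does not contain 29.182.65.255
  29.178.65.0/24 (29.178.65.0 - 29.178.65.255) does not contain 29.182.65.255
  31.182.64.0/23 (31.182.64.0 - 31.182.65.255) does not contain 29.182.65.255
  29.182.192.0/20 (29.182.192.0 - 29.182.207.255) does not contain 29.182.65.255
  25.182.0.0/17 (25.182.0.0 - 25.182.127.255) does not contain 29.182.65.255
  29.150.0.0/16 (29.150.0.0 - 29.150.255.255) does not contain 29.182.65.255
Longest matching prefix is /15 -> next hop R29.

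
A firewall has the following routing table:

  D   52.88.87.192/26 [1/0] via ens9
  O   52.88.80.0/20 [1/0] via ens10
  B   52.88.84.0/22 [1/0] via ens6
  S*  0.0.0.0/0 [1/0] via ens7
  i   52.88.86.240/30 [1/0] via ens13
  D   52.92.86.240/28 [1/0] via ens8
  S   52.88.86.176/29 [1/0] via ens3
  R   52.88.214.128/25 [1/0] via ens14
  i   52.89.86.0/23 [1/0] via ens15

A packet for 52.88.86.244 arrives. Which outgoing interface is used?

Routes whose prefix contains 52.88.86.244:
  0.0.0.0/0 (default, matches everything) -> ens7
  52.88.80.0/20 (52.88.80.0 - 52.88.95.255) -> ens10
  52.88.84.0/22 (52.88.84.0 - 52.88.87.255) -> ens6
More-specific entries that do NOT match:
  52.88.86.240/30 (52.88.86.240 - 52.88.86.243) does not contain 52.88.86.244
  52.88.86.176/29 (52.88.86.176 - 52.88.86.183) does not contain 52.88.86.244
  52.92.86.240/28 (52.92.86.240 - 52.92.86.255) does not contain 52.88.86.244
  52.88.87.192/26 (52.88.87.192 - 52.88.87.255) does not contain 52.88.86.244
  52.88.214.128/25 (52.88.214.128 - 52.88.214.255) does not contain 52.88.86.244
  52.89.86.0/23 (52.89.86.0 - 52.89.87.255) does not contain 52.88.86.244
Longest matching prefix is /22 -> interface ens6.

ens6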